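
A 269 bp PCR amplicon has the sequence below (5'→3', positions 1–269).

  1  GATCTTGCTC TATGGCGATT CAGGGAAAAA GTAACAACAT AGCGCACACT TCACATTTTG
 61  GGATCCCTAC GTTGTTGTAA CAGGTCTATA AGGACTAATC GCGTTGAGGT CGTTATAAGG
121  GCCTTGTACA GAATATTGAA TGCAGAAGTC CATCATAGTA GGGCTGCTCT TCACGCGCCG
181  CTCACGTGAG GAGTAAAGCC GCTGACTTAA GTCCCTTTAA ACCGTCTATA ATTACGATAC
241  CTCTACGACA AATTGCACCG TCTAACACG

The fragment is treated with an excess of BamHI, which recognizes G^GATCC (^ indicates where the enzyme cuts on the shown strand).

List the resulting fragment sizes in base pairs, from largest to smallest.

The BamHI site (GGATCC) starts at position 61.
BamHI cuts after the first base of each site, so after position 61.
Linear molecule, 1 cut → 2 fragments:
  1–61 → 61 bp
  62–269 → 208 bp
Sorted largest to smallest: 208, 61 bp.

208, 61 bp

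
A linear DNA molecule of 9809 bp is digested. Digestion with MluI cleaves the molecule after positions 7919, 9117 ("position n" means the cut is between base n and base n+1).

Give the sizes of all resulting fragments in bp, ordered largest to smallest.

7919, 1198, 692 bp

Linear molecule, 2 cuts → 3 fragments:
  7919 − 0 = 7919 bp
  9117 − 7919 = 1198 bp
  9809 − 9117 = 692 bp
Sorted largest to smallest: 7919, 1198, 692 bp.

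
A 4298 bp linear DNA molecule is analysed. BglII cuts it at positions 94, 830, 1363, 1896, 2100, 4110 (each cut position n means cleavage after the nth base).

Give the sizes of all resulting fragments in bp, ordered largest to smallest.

2010, 736, 533, 533, 204, 188, 94 bp

Linear molecule, 6 cuts → 7 fragments:
  94 − 0 = 94 bp
  830 − 94 = 736 bp
  1363 − 830 = 533 bp
  1896 − 1363 = 533 bp
  2100 − 1896 = 204 bp
  4110 − 2100 = 2010 bp
  4298 − 4110 = 188 bp
Sorted largest to smallest: 2010, 736, 533, 533, 204, 188, 94 bp.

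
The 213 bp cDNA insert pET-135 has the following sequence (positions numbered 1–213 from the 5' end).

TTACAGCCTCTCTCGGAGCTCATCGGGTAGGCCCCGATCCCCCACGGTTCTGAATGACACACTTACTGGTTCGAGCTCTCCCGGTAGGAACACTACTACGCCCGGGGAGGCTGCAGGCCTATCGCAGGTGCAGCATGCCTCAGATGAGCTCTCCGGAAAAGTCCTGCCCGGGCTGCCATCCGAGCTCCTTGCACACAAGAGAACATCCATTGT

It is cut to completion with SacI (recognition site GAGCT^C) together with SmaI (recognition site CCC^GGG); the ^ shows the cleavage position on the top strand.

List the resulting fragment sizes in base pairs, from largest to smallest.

57, 47, 27, 26, 20, 19, 17 bp

SacI sites (GAGCTC) start at positions 16, 73, 146, 182.
SacI cuts after base 5 of each site (before the last base), so after positions 20, 77, 150, 186.
SmaI sites (CCCGGG) start at positions 101, 167.
SmaI cuts after base 3 of each site, so after positions 103, 169.
Combined cut positions: 20, 77, 103, 150, 169, 186.
Linear molecule, 6 cuts → 7 fragments:
  1–20 → 20 bp
  21–77 → 57 bp
  78–103 → 26 bp
  104–150 → 47 bp
  151–169 → 19 bp
  170–186 → 17 bp
  187–213 → 27 bp
Sorted largest to smallest: 57, 47, 27, 26, 20, 19, 17 bp.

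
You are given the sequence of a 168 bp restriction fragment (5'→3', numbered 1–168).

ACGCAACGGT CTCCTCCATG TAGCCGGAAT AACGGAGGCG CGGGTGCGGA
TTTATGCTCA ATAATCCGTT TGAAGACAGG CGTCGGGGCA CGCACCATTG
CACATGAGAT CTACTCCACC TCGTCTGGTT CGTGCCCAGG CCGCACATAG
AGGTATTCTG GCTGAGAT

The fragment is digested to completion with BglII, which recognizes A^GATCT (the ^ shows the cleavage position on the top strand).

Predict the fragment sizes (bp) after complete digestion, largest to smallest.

107, 61 bp

The BglII site (AGATCT) starts at position 107.
BglII cuts after the first base of each site, so after position 107.
Linear molecule, 1 cut → 2 fragments:
  1–107 → 107 bp
  108–168 → 61 bp
Sorted largest to smallest: 107, 61 bp.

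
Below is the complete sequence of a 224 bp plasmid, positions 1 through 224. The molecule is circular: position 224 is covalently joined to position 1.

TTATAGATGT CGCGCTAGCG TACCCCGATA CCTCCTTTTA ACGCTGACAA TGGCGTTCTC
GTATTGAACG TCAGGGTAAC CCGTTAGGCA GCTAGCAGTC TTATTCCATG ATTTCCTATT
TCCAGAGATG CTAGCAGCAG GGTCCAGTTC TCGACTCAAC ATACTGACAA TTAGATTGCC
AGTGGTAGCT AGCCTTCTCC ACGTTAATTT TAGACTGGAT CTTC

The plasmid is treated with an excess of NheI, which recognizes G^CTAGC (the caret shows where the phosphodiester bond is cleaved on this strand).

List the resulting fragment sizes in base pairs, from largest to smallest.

77, 58, 50, 39 bp

NheI sites (GCTAGC) start at positions 14, 91, 130, 188.
NheI cuts after the first base of each site, so after positions 14, 91, 130, 188.
Circular molecule, 4 cuts → 4 fragments:
  15–91 → 77 bp
  92–130 → 39 bp
  131–188 → 58 bp
  189–224 then 1–14 → 36 + 14 = 50 bp
Sorted largest to smallest: 77, 58, 50, 39 bp.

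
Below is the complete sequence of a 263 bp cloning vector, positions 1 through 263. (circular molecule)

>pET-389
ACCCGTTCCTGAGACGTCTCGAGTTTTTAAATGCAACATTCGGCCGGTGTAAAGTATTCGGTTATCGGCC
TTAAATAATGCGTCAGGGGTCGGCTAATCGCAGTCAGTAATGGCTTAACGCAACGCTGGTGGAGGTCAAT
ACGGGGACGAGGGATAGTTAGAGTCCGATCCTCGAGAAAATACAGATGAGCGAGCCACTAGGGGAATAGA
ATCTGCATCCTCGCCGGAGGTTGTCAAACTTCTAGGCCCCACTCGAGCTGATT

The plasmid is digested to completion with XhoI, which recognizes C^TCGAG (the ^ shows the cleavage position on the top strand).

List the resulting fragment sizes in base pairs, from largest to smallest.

153, 81, 29 bp

XhoI sites (CTCGAG) start at positions 18, 171, 252.
XhoI cuts after the first base of each site, so after positions 18, 171, 252.
Circular molecule, 3 cuts → 3 fragments:
  19–171 → 153 bp
  172–252 → 81 bp
  253–263 then 1–18 → 11 + 18 = 29 bp
Sorted largest to smallest: 153, 81, 29 bp.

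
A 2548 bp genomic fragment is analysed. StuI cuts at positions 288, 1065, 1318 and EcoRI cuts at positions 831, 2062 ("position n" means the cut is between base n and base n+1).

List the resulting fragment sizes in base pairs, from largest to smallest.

Combined cut positions (sorted): 288, 831, 1065, 1318, 2062.
Linear molecule, 5 cuts → 6 fragments:
  288 − 0 = 288 bp
  831 − 288 = 543 bp
  1065 − 831 = 234 bp
  1318 − 1065 = 253 bp
  2062 − 1318 = 744 bp
  2548 − 2062 = 486 bp
Sorted largest to smallest: 744, 543, 486, 288, 253, 234 bp.

744, 543, 486, 288, 253, 234 bp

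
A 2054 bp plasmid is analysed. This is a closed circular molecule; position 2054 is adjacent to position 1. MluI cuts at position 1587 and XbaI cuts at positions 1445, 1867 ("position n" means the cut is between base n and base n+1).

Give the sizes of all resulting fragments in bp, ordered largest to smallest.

Combined cut positions (sorted): 1445, 1587, 1867.
Circular molecule, 3 cuts → 3 fragments:
  1587 − 1445 = 142 bp
  1867 − 1587 = 280 bp
  wrap: 2054 − 1867 + 1445 = 1632 bp
Sorted largest to smallest: 1632, 280, 142 bp.

1632, 280, 142 bp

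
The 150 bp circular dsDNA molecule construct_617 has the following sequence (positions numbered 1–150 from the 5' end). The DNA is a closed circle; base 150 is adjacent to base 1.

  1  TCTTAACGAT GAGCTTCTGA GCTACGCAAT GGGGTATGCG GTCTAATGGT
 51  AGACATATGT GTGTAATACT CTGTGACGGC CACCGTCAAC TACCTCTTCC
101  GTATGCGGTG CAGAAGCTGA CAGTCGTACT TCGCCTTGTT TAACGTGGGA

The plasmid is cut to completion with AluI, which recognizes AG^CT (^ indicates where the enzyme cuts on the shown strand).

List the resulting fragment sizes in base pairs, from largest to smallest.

95, 47, 8 bp

AluI sites (AGCT) start at positions 12, 20, 115.
AluI cuts after base 2 of each site, so after positions 13, 21, 116.
Circular molecule, 3 cuts → 3 fragments:
  14–21 → 8 bp
  22–116 → 95 bp
  117–150 then 1–13 → 34 + 13 = 47 bp
Sorted largest to smallest: 95, 47, 8 bp.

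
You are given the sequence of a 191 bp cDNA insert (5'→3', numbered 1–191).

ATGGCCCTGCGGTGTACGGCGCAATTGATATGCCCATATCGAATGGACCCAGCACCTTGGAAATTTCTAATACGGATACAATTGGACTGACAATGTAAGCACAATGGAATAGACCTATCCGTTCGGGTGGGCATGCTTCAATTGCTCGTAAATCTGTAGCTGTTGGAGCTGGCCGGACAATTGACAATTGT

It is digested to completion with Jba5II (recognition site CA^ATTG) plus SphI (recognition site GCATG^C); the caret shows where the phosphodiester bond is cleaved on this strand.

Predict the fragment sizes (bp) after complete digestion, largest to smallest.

Jba5II sites (CAATTG) start at positions 22, 79, 139, 178, 185.
Jba5II cuts after base 2 of each site, so after positions 23, 80, 140, 179, 186.
The SphI site (GCATGC) starts at position 131.
SphI cuts after base 5 of each site (before the last base), so after position 135.
Combined cut positions: 23, 80, 135, 140, 179, 186.
Linear molecule, 6 cuts → 7 fragments:
  1–23 → 23 bp
  24–80 → 57 bp
  81–135 → 55 bp
  136–140 → 5 bp
  141–179 → 39 bp
  180–186 → 7 bp
  187–191 → 5 bp
Sorted largest to smallest: 57, 55, 39, 23, 7, 5, 5 bp.

57, 55, 39, 23, 7, 5, 5 bp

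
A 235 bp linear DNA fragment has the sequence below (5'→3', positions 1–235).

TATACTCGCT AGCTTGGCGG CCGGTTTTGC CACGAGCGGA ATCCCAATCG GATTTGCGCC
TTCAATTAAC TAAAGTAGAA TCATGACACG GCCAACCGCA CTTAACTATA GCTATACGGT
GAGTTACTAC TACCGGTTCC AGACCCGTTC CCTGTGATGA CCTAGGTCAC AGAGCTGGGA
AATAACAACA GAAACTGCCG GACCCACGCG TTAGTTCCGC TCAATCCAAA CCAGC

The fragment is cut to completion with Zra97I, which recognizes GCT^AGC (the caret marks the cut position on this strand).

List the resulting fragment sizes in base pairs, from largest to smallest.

The Zra97I site (GCTAGC) starts at position 8.
Zra97I cuts after base 3 of each site, so after position 10.
Linear molecule, 1 cut → 2 fragments:
  1–10 → 10 bp
  11–235 → 225 bp
Sorted largest to smallest: 225, 10 bp.

225, 10 bp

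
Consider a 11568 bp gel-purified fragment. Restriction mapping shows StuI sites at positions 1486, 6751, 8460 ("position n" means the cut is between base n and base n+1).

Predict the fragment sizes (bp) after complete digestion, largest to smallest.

5265, 3108, 1709, 1486 bp

Linear molecule, 3 cuts → 4 fragments:
  1486 − 0 = 1486 bp
  6751 − 1486 = 5265 bp
  8460 − 6751 = 1709 bp
  11568 − 8460 = 3108 bp
Sorted largest to smallest: 5265, 3108, 1709, 1486 bp.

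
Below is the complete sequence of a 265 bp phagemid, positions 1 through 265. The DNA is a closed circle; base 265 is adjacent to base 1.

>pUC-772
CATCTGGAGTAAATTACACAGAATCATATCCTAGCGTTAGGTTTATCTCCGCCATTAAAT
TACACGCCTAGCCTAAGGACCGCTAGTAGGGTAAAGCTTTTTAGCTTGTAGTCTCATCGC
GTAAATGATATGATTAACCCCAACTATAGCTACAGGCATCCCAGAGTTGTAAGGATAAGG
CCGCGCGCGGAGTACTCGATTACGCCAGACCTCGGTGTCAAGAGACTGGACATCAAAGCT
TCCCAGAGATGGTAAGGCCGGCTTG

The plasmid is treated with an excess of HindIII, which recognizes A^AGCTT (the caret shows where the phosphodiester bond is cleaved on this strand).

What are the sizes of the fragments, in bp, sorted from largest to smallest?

142, 123 bp

HindIII sites (AAGCTT) start at positions 94, 236.
HindIII cuts after the first base of each site, so after positions 94, 236.
Circular molecule, 2 cuts → 2 fragments:
  95–236 → 142 bp
  237–265 then 1–94 → 29 + 94 = 123 bp
Sorted largest to smallest: 142, 123 bp.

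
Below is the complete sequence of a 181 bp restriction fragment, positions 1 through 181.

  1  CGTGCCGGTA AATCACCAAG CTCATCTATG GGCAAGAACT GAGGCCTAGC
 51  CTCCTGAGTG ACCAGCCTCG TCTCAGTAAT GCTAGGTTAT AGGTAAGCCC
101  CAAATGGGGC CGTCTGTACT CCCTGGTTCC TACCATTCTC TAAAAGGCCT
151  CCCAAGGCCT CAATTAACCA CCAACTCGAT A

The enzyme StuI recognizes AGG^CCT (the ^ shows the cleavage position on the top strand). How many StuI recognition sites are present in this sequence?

3

AGGCCT occurs starting at positions 42, 145, 155.
StuI cuts at 3 sites.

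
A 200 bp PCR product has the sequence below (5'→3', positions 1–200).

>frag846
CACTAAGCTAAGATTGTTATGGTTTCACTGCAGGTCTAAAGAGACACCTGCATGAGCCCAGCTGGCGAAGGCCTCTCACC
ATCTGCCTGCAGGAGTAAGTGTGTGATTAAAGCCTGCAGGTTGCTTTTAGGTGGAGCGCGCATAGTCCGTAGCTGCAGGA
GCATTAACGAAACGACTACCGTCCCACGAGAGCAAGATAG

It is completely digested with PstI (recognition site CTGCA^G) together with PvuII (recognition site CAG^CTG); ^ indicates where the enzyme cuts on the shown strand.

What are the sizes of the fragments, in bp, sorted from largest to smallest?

43, 39, 32, 30, 29, 27 bp

PstI sites (CTGCAG) start at positions 28, 87, 114, 153.
PstI cuts after base 5 of each site (before the last base), so after positions 32, 91, 118, 157.
The PvuII site (CAGCTG) starts at position 59.
PvuII cuts after base 3 of each site, so after position 61.
Combined cut positions: 32, 61, 91, 118, 157.
Linear molecule, 5 cuts → 6 fragments:
  1–32 → 32 bp
  33–61 → 29 bp
  62–91 → 30 bp
  92–118 → 27 bp
  119–157 → 39 bp
  158–200 → 43 bp
Sorted largest to smallest: 43, 39, 32, 30, 29, 27 bp.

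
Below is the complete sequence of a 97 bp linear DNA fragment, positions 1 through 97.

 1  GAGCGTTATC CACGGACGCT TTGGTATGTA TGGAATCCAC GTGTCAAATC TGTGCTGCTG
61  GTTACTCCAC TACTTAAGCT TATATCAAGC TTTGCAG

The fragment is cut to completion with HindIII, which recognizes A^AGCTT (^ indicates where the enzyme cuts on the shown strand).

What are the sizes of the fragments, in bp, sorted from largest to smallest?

HindIII sites (AAGCTT) start at positions 76, 87.
HindIII cuts after the first base of each site, so after positions 76, 87.
Linear molecule, 2 cuts → 3 fragments:
  1–76 → 76 bp
  77–87 → 11 bp
  88–97 → 10 bp
Sorted largest to smallest: 76, 11, 10 bp.

76, 11, 10 bp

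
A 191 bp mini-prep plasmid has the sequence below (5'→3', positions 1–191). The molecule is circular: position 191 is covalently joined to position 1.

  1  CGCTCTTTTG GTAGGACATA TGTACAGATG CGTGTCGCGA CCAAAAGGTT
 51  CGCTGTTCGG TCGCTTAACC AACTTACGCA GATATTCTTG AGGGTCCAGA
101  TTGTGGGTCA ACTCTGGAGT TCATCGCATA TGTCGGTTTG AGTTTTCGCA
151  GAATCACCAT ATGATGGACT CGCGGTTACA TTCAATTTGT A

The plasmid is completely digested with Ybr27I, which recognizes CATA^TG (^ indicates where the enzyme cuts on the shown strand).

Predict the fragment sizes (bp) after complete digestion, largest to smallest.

110, 50, 31 bp

Ybr27I sites (CATATG) start at positions 17, 127, 158.
Ybr27I cuts after base 4 of each site, so after positions 20, 130, 161.
Circular molecule, 3 cuts → 3 fragments:
  21–130 → 110 bp
  131–161 → 31 bp
  162–191 then 1–20 → 30 + 20 = 50 bp
Sorted largest to smallest: 110, 50, 31 bp.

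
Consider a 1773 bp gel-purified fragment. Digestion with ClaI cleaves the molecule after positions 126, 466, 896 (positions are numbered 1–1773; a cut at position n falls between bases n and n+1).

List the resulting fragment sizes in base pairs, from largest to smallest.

877, 430, 340, 126 bp

Linear molecule, 3 cuts → 4 fragments:
  126 − 0 = 126 bp
  466 − 126 = 340 bp
  896 − 466 = 430 bp
  1773 − 896 = 877 bp
Sorted largest to smallest: 877, 430, 340, 126 bp.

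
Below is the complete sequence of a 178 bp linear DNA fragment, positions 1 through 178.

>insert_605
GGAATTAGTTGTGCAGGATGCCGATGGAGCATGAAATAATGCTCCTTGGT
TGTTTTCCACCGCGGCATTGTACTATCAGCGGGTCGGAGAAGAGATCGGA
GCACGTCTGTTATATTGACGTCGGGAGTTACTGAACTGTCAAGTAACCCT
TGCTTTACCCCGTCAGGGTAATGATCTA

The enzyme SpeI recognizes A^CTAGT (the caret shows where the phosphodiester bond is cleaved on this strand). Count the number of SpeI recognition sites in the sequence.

No occurrence of ACTAGT is present in the sequence.
SpeI does not cut: 0 sites.

0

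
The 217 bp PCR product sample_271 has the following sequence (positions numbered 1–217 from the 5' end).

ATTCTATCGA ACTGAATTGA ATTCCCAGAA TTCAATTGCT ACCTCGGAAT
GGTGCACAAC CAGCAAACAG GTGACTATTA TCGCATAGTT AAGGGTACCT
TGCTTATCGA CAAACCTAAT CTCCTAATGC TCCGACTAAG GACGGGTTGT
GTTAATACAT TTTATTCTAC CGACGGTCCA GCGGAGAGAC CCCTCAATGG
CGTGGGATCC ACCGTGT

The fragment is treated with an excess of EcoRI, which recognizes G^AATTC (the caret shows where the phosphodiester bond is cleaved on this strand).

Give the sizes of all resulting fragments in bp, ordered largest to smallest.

EcoRI sites (GAATTC) start at positions 19, 28.
EcoRI cuts after the first base of each site, so after positions 19, 28.
Linear molecule, 2 cuts → 3 fragments:
  1–19 → 19 bp
  20–28 → 9 bp
  29–217 → 189 bp
Sorted largest to smallest: 189, 19, 9 bp.

189, 19, 9 bp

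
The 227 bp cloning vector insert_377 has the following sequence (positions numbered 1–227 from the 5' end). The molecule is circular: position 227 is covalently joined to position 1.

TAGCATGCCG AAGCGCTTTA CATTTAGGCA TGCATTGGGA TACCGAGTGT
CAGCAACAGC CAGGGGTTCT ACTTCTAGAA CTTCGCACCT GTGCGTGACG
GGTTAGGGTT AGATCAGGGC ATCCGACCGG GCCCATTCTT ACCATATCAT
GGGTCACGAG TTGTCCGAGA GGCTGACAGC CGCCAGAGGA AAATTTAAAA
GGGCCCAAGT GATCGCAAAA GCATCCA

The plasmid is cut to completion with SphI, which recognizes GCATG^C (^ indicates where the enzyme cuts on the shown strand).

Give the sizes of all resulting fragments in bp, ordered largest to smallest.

202, 25 bp

SphI sites (GCATGC) start at positions 3, 28.
SphI cuts after base 5 of each site (before the last base), so after positions 7, 32.
Circular molecule, 2 cuts → 2 fragments:
  8–32 → 25 bp
  33–227 then 1–7 → 195 + 7 = 202 bp
Sorted largest to smallest: 202, 25 bp.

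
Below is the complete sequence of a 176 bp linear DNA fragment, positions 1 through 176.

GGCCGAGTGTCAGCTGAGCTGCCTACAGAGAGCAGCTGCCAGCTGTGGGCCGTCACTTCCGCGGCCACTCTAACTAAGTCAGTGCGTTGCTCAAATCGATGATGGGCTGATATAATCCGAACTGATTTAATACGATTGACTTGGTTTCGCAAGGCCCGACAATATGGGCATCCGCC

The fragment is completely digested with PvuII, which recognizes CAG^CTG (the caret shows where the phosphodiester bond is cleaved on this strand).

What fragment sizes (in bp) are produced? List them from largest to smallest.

PvuII sites (CAGCTG) start at positions 11, 33, 40.
PvuII cuts after base 3 of each site, so after positions 13, 35, 42.
Linear molecule, 3 cuts → 4 fragments:
  1–13 → 13 bp
  14–35 → 22 bp
  36–42 → 7 bp
  43–176 → 134 bp
Sorted largest to smallest: 134, 22, 13, 7 bp.

134, 22, 13, 7 bp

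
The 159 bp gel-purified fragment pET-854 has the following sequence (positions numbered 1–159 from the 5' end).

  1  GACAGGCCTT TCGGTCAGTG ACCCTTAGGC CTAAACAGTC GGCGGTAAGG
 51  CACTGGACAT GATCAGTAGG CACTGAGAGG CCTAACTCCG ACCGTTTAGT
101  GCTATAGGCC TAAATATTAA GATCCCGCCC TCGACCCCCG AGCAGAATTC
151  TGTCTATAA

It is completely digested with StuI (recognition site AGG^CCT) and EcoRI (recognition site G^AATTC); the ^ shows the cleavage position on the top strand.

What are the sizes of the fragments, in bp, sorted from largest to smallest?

51, 37, 28, 23, 14, 6 bp

StuI sites (AGGCCT) start at positions 4, 27, 78, 106.
StuI cuts after base 3 of each site, so after positions 6, 29, 80, 108.
The EcoRI site (GAATTC) starts at position 145.
EcoRI cuts after the first base of each site, so after position 145.
Combined cut positions: 6, 29, 80, 108, 145.
Linear molecule, 5 cuts → 6 fragments:
  1–6 → 6 bp
  7–29 → 23 bp
  30–80 → 51 bp
  81–108 → 28 bp
  109–145 → 37 bp
  146–159 → 14 bp
Sorted largest to smallest: 51, 37, 28, 23, 14, 6 bp.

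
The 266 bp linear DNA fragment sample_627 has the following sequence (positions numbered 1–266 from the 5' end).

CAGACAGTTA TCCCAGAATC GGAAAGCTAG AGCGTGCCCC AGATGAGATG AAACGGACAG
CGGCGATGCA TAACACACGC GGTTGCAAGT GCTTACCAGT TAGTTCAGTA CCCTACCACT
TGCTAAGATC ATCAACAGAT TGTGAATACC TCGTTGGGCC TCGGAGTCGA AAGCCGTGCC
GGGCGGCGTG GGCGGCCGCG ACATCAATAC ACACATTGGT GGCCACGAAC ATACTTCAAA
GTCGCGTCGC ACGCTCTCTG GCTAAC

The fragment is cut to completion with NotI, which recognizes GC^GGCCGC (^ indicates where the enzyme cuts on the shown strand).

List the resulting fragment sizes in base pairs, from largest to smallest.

The NotI site (GCGGCCGC) starts at position 192.
NotI cuts after base 2 of each site, so after position 193.
Linear molecule, 1 cut → 2 fragments:
  1–193 → 193 bp
  194–266 → 73 bp
Sorted largest to smallest: 193, 73 bp.

193, 73 bp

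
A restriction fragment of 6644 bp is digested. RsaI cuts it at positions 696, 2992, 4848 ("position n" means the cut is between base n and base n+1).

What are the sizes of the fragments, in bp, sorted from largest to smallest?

2296, 1856, 1796, 696 bp

Linear molecule, 3 cuts → 4 fragments:
  696 − 0 = 696 bp
  2992 − 696 = 2296 bp
  4848 − 2992 = 1856 bp
  6644 − 4848 = 1796 bp
Sorted largest to smallest: 2296, 1856, 1796, 696 bp.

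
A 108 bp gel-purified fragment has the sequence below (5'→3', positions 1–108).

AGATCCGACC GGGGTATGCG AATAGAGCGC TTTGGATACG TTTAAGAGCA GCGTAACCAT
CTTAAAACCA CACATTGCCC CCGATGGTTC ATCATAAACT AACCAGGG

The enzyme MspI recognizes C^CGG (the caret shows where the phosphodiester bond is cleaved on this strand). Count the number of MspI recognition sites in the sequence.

1

CCGG occurs starting at position 9.
MspI cuts at 1 site.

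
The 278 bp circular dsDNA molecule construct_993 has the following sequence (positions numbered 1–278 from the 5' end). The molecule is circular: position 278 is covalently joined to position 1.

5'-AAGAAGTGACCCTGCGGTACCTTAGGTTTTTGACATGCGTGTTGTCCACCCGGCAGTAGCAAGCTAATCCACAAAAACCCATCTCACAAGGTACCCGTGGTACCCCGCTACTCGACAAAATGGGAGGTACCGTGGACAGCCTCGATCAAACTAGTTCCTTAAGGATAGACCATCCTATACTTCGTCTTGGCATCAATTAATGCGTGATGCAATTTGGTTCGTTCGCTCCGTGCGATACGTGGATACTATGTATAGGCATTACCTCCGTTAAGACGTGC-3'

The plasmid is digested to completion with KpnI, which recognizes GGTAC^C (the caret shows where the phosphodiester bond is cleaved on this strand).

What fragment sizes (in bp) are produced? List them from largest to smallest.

KpnI sites (GGTACC) start at positions 16, 90, 99, 126.
KpnI cuts after base 5 of each site (before the last base), so after positions 20, 94, 103, 130.
Circular molecule, 4 cuts → 4 fragments:
  21–94 → 74 bp
  95–103 → 9 bp
  104–130 → 27 bp
  131–278 then 1–20 → 148 + 20 = 168 bp
Sorted largest to smallest: 168, 74, 27, 9 bp.

168, 74, 27, 9 bp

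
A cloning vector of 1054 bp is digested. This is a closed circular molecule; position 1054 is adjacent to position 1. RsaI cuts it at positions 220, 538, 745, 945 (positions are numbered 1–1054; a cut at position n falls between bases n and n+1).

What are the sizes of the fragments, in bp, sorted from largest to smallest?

329, 318, 207, 200 bp

Circular molecule, 4 cuts → 4 fragments:
  538 − 220 = 318 bp
  745 − 538 = 207 bp
  945 − 745 = 200 bp
  wrap: 1054 − 945 + 220 = 329 bp
Sorted largest to smallest: 329, 318, 207, 200 bp.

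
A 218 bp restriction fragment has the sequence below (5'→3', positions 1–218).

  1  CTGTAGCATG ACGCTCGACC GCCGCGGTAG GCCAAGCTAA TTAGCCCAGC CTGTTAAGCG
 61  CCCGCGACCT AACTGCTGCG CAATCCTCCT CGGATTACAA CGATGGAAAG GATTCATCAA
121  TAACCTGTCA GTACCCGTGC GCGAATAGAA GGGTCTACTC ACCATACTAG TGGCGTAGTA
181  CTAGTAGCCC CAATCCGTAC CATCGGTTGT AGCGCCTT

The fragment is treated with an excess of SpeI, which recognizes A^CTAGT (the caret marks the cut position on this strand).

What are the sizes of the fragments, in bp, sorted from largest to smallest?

SpeI sites (ACTAGT) start at positions 166, 180.
SpeI cuts after the first base of each site, so after positions 166, 180.
Linear molecule, 2 cuts → 3 fragments:
  1–166 → 166 bp
  167–180 → 14 bp
  181–218 → 38 bp
Sorted largest to smallest: 166, 38, 14 bp.

166, 38, 14 bp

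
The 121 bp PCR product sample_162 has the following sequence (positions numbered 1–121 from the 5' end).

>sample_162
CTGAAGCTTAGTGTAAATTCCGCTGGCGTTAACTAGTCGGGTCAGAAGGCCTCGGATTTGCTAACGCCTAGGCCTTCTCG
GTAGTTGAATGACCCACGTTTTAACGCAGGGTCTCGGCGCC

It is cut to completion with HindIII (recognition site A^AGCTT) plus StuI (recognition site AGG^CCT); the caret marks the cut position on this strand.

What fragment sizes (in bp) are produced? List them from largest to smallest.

49, 45, 23, 4 bp

The HindIII site (AAGCTT) starts at position 4.
HindIII cuts after the first base of each site, so after position 4.
StuI sites (AGGCCT) start at positions 47, 70.
StuI cuts after base 3 of each site, so after positions 49, 72.
Combined cut positions: 4, 49, 72.
Linear molecule, 3 cuts → 4 fragments:
  1–4 → 4 bp
  5–49 → 45 bp
  50–72 → 23 bp
  73–121 → 49 bp
Sorted largest to smallest: 49, 45, 23, 4 bp.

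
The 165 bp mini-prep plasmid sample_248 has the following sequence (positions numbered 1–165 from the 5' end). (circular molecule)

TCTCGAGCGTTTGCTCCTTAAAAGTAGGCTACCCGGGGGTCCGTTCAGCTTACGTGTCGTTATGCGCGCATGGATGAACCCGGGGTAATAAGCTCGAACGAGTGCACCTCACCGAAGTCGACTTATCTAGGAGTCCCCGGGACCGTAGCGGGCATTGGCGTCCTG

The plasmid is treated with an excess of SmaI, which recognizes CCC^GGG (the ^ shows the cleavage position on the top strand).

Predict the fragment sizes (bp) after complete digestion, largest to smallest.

61, 57, 47 bp

SmaI sites (CCCGGG) start at positions 32, 79, 136.
SmaI cuts after base 3 of each site, so after positions 34, 81, 138.
Circular molecule, 3 cuts → 3 fragments:
  35–81 → 47 bp
  82–138 → 57 bp
  139–165 then 1–34 → 27 + 34 = 61 bp
Sorted largest to smallest: 61, 57, 47 bp.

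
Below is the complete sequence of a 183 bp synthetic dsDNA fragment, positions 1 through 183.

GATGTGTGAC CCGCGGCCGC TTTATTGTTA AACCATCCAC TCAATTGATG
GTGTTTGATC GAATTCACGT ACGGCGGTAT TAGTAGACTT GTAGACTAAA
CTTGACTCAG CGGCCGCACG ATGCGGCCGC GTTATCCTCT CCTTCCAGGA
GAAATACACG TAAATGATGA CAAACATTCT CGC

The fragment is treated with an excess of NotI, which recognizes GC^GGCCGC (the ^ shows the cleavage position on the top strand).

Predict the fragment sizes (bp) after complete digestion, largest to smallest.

97, 59, 14, 13 bp

NotI sites (GCGGCCGC) start at positions 13, 110, 123.
NotI cuts after base 2 of each site, so after positions 14, 111, 124.
Linear molecule, 3 cuts → 4 fragments:
  1–14 → 14 bp
  15–111 → 97 bp
  112–124 → 13 bp
  125–183 → 59 bp
Sorted largest to smallest: 97, 59, 14, 13 bp.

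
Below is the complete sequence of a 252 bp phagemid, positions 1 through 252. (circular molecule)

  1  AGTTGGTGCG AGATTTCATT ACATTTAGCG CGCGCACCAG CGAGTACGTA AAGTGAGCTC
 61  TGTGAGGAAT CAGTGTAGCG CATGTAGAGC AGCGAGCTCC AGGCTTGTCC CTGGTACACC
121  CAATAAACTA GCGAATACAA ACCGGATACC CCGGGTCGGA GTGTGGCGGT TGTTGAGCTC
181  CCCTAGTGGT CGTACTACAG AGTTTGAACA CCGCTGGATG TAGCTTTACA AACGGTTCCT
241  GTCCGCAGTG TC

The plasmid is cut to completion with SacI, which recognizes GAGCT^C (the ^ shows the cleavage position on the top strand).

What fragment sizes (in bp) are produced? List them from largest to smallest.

SacI sites (GAGCTC) start at positions 55, 94, 175.
SacI cuts after base 5 of each site (before the last base), so after positions 59, 98, 179.
Circular molecule, 3 cuts → 3 fragments:
  60–98 → 39 bp
  99–179 → 81 bp
  180–252 then 1–59 → 73 + 59 = 132 bp
Sorted largest to smallest: 132, 81, 39 bp.

132, 81, 39 bp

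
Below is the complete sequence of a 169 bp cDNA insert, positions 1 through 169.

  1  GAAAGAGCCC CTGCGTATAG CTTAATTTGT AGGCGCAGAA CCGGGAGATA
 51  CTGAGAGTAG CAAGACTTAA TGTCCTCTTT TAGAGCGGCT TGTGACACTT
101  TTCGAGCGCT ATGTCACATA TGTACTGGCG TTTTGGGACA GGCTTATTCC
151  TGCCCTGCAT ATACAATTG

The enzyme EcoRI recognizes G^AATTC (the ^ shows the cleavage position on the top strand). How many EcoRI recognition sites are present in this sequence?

No occurrence of GAATTC is present in the sequence.
EcoRI does not cut: 0 sites.

0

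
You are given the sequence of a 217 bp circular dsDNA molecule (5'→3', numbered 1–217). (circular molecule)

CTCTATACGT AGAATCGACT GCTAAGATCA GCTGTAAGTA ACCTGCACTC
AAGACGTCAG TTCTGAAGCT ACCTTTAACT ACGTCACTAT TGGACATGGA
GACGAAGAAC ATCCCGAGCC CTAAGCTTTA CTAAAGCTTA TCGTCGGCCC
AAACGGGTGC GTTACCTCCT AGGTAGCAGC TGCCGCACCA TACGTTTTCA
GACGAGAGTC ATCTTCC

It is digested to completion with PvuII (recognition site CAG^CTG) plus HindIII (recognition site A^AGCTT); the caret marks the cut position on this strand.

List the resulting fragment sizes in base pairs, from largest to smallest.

PvuII sites (CAGCTG) start at positions 29, 177.
PvuII cuts after base 3 of each site, so after positions 31, 179.
HindIII sites (AAGCTT) start at positions 123, 134.
HindIII cuts after the first base of each site, so after positions 123, 134.
Combined cut positions: 31, 123, 134, 179.
Circular molecule, 4 cuts → 4 fragments:
  32–123 → 92 bp
  124–134 → 11 bp
  135–179 → 45 bp
  180–217 then 1–31 → 38 + 31 = 69 bp
Sorted largest to smallest: 92, 69, 45, 11 bp.

92, 69, 45, 11 bp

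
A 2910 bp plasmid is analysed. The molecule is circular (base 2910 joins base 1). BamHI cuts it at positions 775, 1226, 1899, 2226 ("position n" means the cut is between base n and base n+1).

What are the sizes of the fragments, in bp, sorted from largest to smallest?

Circular molecule, 4 cuts → 4 fragments:
  1226 − 775 = 451 bp
  1899 − 1226 = 673 bp
  2226 − 1899 = 327 bp
  wrap: 2910 − 2226 + 775 = 1459 bp
Sorted largest to smallest: 1459, 673, 451, 327 bp.

1459, 673, 451, 327 bp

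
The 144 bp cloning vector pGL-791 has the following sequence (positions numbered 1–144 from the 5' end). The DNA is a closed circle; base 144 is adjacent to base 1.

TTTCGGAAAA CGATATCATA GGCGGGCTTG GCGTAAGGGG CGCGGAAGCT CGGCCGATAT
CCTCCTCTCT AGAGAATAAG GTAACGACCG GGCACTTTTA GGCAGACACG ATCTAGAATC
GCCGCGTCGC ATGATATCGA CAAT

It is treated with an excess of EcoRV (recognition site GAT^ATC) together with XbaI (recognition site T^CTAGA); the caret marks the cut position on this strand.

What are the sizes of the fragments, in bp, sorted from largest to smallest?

EcoRV sites (GATATC) start at positions 12, 56, 133.
EcoRV cuts after base 3 of each site, so after positions 14, 58, 135.
XbaI sites (TCTAGA) start at positions 68, 112.
XbaI cuts after the first base of each site, so after positions 68, 112.
Combined cut positions: 14, 58, 68, 112, 135.
Circular molecule, 5 cuts → 5 fragments:
  15–58 → 44 bp
  59–68 → 10 bp
  69–112 → 44 bp
  113–135 → 23 bp
  136–144 then 1–14 → 9 + 14 = 23 bp
Sorted largest to smallest: 44, 44, 23, 23, 10 bp.

44, 44, 23, 23, 10 bp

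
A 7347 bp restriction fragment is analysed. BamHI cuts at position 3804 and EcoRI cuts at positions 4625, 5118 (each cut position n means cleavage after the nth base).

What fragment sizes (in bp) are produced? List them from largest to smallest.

3804, 2229, 821, 493 bp

Combined cut positions (sorted): 3804, 4625, 5118.
Linear molecule, 3 cuts → 4 fragments:
  3804 − 0 = 3804 bp
  4625 − 3804 = 821 bp
  5118 − 4625 = 493 bp
  7347 − 5118 = 2229 bp
Sorted largest to smallest: 3804, 2229, 821, 493 bp.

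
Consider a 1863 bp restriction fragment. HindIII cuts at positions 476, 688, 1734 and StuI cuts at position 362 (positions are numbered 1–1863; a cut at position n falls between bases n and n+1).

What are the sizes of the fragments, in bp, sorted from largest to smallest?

1046, 362, 212, 129, 114 bp

Combined cut positions (sorted): 362, 476, 688, 1734.
Linear molecule, 4 cuts → 5 fragments:
  362 − 0 = 362 bp
  476 − 362 = 114 bp
  688 − 476 = 212 bp
  1734 − 688 = 1046 bp
  1863 − 1734 = 129 bp
Sorted largest to smallest: 1046, 362, 212, 129, 114 bp.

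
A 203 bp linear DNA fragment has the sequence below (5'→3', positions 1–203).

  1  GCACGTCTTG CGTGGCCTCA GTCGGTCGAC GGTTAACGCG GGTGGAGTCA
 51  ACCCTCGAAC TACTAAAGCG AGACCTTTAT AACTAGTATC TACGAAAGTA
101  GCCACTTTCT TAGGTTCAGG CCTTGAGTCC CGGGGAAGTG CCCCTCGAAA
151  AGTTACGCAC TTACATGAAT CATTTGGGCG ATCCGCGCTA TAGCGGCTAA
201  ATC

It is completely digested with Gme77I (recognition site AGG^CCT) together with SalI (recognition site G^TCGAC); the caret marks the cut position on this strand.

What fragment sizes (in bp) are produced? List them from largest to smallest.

95, 83, 25 bp

The Gme77I site (AGGCCT) starts at position 118.
Gme77I cuts after base 3 of each site, so after position 120.
The SalI site (GTCGAC) starts at position 25.
SalI cuts after the first base of each site, so after position 25.
Combined cut positions: 25, 120.
Linear molecule, 2 cuts → 3 fragments:
  1–25 → 25 bp
  26–120 → 95 bp
  121–203 → 83 bp
Sorted largest to smallest: 95, 83, 25 bp.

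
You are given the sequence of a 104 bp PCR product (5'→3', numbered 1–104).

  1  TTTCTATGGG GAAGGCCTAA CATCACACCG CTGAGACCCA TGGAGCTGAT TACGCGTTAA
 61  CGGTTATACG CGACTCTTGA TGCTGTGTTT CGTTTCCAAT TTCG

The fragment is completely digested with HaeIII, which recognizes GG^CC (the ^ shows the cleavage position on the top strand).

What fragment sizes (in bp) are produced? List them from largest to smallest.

89, 15 bp

The HaeIII site (GGCC) starts at position 14.
HaeIII cuts after base 2 of each site, so after position 15.
Linear molecule, 1 cut → 2 fragments:
  1–15 → 15 bp
  16–104 → 89 bp
Sorted largest to smallest: 89, 15 bp.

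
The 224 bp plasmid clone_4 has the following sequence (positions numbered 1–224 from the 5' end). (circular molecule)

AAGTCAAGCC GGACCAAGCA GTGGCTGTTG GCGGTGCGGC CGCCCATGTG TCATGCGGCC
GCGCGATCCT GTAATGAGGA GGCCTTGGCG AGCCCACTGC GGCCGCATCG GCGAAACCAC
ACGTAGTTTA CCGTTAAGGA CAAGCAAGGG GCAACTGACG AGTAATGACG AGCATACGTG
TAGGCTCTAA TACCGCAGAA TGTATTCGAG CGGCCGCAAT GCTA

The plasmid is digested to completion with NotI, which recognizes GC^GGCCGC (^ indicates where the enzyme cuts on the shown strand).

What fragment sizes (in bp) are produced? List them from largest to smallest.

111, 50, 44, 19 bp

NotI sites (GCGGCCGC) start at positions 36, 55, 99, 210.
NotI cuts after base 2 of each site, so after positions 37, 56, 100, 211.
Circular molecule, 4 cuts → 4 fragments:
  38–56 → 19 bp
  57–100 → 44 bp
  101–211 → 111 bp
  212–224 then 1–37 → 13 + 37 = 50 bp
Sorted largest to smallest: 111, 50, 44, 19 bp.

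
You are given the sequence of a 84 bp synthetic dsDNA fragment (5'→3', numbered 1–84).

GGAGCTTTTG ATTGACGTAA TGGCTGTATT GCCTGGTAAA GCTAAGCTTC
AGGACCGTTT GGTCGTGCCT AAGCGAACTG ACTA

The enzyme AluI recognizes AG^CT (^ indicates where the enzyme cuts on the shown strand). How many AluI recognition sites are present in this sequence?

AGCT occurs starting at positions 3, 40, 45.
AluI cuts at 3 sites.

3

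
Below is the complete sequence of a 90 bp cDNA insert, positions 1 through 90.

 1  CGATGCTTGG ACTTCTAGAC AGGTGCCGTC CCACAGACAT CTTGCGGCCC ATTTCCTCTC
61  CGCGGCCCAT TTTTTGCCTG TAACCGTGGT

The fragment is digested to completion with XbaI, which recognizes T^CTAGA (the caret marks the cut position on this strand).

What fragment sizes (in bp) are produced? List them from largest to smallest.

76, 14 bp

The XbaI site (TCTAGA) starts at position 14.
XbaI cuts after the first base of each site, so after position 14.
Linear molecule, 1 cut → 2 fragments:
  1–14 → 14 bp
  15–90 → 76 bp
Sorted largest to smallest: 76, 14 bp.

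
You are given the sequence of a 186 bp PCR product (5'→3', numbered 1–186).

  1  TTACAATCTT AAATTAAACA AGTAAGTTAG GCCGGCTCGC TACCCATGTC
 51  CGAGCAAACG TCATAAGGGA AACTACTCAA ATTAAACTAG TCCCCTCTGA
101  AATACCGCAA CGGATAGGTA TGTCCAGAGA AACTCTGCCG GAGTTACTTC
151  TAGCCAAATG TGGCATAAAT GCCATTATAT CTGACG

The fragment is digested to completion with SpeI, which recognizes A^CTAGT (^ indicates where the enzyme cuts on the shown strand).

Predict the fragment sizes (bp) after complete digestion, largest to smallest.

The SpeI site (ACTAGT) starts at position 86.
SpeI cuts after the first base of each site, so after position 86.
Linear molecule, 1 cut → 2 fragments:
  1–86 → 86 bp
  87–186 → 100 bp
Sorted largest to smallest: 100, 86 bp.

100, 86 bp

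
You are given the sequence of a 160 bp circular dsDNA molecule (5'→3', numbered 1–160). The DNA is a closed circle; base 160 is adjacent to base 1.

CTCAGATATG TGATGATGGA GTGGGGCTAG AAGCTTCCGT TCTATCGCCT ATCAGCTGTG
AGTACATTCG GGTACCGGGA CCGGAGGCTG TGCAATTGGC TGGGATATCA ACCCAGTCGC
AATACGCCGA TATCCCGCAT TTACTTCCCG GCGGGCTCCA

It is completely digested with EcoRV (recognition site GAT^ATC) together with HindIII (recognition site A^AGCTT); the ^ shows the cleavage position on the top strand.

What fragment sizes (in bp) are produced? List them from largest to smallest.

EcoRV sites (GATATC) start at positions 104, 129.
EcoRV cuts after base 3 of each site, so after positions 106, 131.
The HindIII site (AAGCTT) starts at position 31.
HindIII cuts after the first base of each site, so after position 31.
Combined cut positions: 31, 106, 131.
Circular molecule, 3 cuts → 3 fragments:
  32–106 → 75 bp
  107–131 → 25 bp
  132–160 then 1–31 → 29 + 31 = 60 bp
Sorted largest to smallest: 75, 60, 25 bp.

75, 60, 25 bp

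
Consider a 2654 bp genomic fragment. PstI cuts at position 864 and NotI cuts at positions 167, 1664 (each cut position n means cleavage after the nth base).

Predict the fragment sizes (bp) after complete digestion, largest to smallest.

Combined cut positions (sorted): 167, 864, 1664.
Linear molecule, 3 cuts → 4 fragments:
  167 − 0 = 167 bp
  864 − 167 = 697 bp
  1664 − 864 = 800 bp
  2654 − 1664 = 990 bp
Sorted largest to smallest: 990, 800, 697, 167 bp.

990, 800, 697, 167 bp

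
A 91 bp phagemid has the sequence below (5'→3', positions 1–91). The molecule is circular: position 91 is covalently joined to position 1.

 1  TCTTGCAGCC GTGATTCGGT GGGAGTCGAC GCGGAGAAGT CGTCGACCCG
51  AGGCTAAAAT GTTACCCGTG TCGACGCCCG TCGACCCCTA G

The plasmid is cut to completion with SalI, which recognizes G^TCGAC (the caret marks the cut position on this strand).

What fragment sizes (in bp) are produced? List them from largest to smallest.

36, 28, 17, 10 bp

SalI sites (GTCGAC) start at positions 25, 42, 70, 80.
SalI cuts after the first base of each site, so after positions 25, 42, 70, 80.
Circular molecule, 4 cuts → 4 fragments:
  26–42 → 17 bp
  43–70 → 28 bp
  71–80 → 10 bp
  81–91 then 1–25 → 11 + 25 = 36 bp
Sorted largest to smallest: 36, 28, 17, 10 bp.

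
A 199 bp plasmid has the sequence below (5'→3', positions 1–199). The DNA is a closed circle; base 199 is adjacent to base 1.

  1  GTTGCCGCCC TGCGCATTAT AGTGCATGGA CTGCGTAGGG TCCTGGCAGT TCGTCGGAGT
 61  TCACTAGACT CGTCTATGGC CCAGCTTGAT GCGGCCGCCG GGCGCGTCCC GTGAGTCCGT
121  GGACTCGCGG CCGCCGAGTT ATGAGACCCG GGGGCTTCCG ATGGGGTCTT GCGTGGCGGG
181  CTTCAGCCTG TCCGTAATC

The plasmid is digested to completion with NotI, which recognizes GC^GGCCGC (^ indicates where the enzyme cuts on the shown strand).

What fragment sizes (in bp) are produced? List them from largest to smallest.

163, 36 bp

NotI sites (GCGGCCGC) start at positions 91, 127.
NotI cuts after base 2 of each site, so after positions 92, 128.
Circular molecule, 2 cuts → 2 fragments:
  93–128 → 36 bp
  129–199 then 1–92 → 71 + 92 = 163 bp
Sorted largest to smallest: 163, 36 bp.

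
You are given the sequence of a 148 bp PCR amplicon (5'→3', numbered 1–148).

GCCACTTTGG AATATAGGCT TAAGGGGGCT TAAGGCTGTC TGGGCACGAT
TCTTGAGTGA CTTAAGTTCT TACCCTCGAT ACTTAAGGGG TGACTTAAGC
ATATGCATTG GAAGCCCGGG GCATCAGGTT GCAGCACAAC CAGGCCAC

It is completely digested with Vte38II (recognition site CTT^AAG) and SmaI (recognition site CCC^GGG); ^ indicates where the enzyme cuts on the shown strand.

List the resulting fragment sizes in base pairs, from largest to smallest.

Vte38II sites (CTTAAG) start at positions 19, 29, 61, 82, 94.
Vte38II cuts after base 3 of each site, so after positions 21, 31, 63, 84, 96.
The SmaI site (CCCGGG) starts at position 115.
SmaI cuts after base 3 of each site, so after position 117.
Combined cut positions: 21, 31, 63, 84, 96, 117.
Linear molecule, 6 cuts → 7 fragments:
  1–21 → 21 bp
  22–31 → 10 bp
  32–63 → 32 bp
  64–84 → 21 bp
  85–96 → 12 bp
  97–117 → 21 bp
  118–148 → 31 bp
Sorted largest to smallest: 32, 31, 21, 21, 21, 12, 10 bp.

32, 31, 21, 21, 21, 12, 10 bp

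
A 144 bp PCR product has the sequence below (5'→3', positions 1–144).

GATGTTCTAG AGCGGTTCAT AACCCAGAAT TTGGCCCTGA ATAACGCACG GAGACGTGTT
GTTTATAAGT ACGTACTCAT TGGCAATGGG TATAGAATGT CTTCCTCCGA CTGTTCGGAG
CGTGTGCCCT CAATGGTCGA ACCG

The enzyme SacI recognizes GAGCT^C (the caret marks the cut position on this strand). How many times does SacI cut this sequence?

0

No occurrence of GAGCTC is present in the sequence.
SacI does not cut: 0 sites.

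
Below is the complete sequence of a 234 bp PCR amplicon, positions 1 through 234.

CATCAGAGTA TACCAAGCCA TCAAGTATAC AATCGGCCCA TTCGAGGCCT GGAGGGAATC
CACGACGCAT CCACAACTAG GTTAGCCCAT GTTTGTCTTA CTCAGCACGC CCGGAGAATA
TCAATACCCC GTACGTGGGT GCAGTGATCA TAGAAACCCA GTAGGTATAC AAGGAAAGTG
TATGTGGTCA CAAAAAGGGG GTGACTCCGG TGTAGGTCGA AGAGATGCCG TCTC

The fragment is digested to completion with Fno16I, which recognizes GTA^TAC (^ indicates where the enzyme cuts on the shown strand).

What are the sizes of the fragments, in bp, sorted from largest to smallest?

140, 67, 17, 10 bp

Fno16I sites (GTATAC) start at positions 8, 25, 165.
Fno16I cuts after base 3 of each site, so after positions 10, 27, 167.
Linear molecule, 3 cuts → 4 fragments:
  1–10 → 10 bp
  11–27 → 17 bp
  28–167 → 140 bp
  168–234 → 67 bp
Sorted largest to smallest: 140, 67, 17, 10 bp.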